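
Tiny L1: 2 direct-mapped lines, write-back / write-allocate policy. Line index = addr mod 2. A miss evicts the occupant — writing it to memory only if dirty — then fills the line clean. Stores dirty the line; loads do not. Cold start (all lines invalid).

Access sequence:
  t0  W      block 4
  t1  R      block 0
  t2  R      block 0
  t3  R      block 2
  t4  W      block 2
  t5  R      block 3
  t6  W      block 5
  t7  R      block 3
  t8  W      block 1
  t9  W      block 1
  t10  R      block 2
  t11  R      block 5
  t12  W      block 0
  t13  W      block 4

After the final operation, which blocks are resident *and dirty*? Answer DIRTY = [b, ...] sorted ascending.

DIRTY = [4]

  0 | W B4 → L0 miss [D]
  1 | R B0 → L0 miss wb→B4 [-]
  2 | R B0 → L0 hit [-]
  3 | R B2 → L0 miss [-]
  4 | W B2 → L0 hit [D]
  5 | R B3 → L1 miss [-]
  6 | W B5 → L1 miss [D]
  7 | R B3 → L1 miss wb→B5 [-]
  8 | W B1 → L1 miss [D]
  9 | W B1 → L1 hit [D]
  10 | R B2 → L0 hit [D]
  11 | R B5 → L1 miss wb→B1 [-]
  12 | W B0 → L0 miss wb→B2 [D]
  13 | W B4 → L0 miss wb→B0 [D]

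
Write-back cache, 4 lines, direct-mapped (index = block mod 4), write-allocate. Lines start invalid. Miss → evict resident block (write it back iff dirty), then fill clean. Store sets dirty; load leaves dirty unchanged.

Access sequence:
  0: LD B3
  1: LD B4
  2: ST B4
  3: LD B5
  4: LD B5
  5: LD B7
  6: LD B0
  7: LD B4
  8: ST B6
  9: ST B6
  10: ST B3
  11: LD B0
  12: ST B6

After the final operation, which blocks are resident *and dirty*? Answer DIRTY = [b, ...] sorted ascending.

  0 | R B3 → L3 miss [-]
  1 | R B4 → L0 miss [-]
  2 | W B4 → L0 hit [D]
  3 | R B5 → L1 miss [-]
  4 | R B5 → L1 hit [-]
  5 | R B7 → L3 miss [-]
  6 | R B0 → L0 miss wb→B4 [-]
  7 | R B4 → L0 miss [-]
  8 | W B6 → L2 miss [D]
  9 | W B6 → L2 hit [D]
  10 | W B3 → L3 miss [D]
  11 | R B0 → L0 miss [-]
  12 | W B6 → L2 hit [D]

DIRTY = [3, 6]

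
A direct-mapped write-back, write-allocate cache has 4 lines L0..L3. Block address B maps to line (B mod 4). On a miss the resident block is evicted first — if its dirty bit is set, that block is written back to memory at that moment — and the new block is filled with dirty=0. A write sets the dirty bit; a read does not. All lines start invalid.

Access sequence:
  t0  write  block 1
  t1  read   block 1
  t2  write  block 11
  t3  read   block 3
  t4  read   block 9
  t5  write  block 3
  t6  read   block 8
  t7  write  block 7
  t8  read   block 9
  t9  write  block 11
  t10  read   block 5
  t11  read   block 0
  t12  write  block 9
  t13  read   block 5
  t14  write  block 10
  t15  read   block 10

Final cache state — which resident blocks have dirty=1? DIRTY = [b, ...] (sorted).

DIRTY = [10, 11]

  0 | W B1 → L1 miss [D]
  1 | R B1 → L1 hit [D]
  2 | W B11 → L3 miss [D]
  3 | R B3 → L3 miss wb→B11 [-]
  4 | R B9 → L1 miss wb→B1 [-]
  5 | W B3 → L3 hit [D]
  6 | R B8 → L0 miss [-]
  7 | W B7 → L3 miss wb→B3 [D]
  8 | R B9 → L1 hit [-]
  9 | W B11 → L3 miss wb→B7 [D]
  10 | R B5 → L1 miss [-]
  11 | R B0 → L0 miss [-]
  12 | W B9 → L1 miss [D]
  13 | R B5 → L1 miss wb→B9 [-]
  14 | W B10 → L2 miss [D]
  15 | R B10 → L2 hit [D]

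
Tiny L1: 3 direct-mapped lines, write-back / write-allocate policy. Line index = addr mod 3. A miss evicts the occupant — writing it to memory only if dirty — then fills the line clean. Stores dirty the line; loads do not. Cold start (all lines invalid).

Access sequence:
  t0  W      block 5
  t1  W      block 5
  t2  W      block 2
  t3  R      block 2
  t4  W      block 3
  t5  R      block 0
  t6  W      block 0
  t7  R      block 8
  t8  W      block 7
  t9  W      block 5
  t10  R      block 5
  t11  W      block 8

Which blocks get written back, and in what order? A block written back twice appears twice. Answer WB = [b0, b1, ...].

WB = [5, 3, 2, 5]

0: W B5 → L2 miss [D]
1: W B5 → L2 hit [D]
2: W B2 → L2 miss wb→B5 [D]
3: R B2 → L2 hit [D]
4: W B3 → L0 miss [D]
5: R B0 → L0 miss wb→B3 [-]
6: W B0 → L0 hit [D]
7: R B8 → L2 miss wb→B2 [-]
8: W B7 → L1 miss [D]
9: W B5 → L2 miss [D]
10: R B5 → L2 hit [D]
11: W B8 → L2 miss wb→B5 [D]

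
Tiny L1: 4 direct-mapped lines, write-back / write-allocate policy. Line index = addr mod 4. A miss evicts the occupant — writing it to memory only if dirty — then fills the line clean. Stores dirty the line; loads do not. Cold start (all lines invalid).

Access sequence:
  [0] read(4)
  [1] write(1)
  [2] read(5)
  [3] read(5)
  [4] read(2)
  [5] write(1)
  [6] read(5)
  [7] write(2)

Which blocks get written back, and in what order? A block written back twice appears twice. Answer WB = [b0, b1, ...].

WB = [1, 1]

  0 | R B4 → L0 miss [-]
  1 | W B1 → L1 miss [D]
  2 | R B5 → L1 miss wb→B1 [-]
  3 | R B5 → L1 hit [-]
  4 | R B2 → L2 miss [-]
  5 | W B1 → L1 miss [D]
  6 | R B5 → L1 miss wb→B1 [-]
  7 | W B2 → L2 hit [D]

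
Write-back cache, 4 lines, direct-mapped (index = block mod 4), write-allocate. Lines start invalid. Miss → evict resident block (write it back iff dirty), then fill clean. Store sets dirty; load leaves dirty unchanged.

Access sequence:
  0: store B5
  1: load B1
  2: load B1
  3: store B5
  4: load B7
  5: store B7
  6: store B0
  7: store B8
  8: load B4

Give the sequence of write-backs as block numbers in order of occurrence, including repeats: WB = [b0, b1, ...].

WB = [5, 0, 8]

  0 | W B5 → L1 miss [D]
  1 | R B1 → L1 miss wb→B5 [-]
  2 | R B1 → L1 hit [-]
  3 | W B5 → L1 miss [D]
  4 | R B7 → L3 miss [-]
  5 | W B7 → L3 hit [D]
  6 | W B0 → L0 miss [D]
  7 | W B8 → L0 miss wb→B0 [D]
  8 | R B4 → L0 miss wb→B8 [-]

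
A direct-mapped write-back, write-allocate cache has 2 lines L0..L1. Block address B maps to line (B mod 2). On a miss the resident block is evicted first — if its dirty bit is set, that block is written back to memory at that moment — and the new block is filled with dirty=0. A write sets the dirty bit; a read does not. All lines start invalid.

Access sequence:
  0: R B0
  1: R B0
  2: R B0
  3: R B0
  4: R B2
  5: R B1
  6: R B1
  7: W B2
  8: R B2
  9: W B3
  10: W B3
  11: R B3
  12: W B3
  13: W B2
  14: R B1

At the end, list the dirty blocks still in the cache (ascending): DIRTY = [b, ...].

DIRTY = [2]

  0 | R B0 → L0 miss [-]
  1 | R B0 → L0 hit [-]
  2 | R B0 → L0 hit [-]
  3 | R B0 → L0 hit [-]
  4 | R B2 → L0 miss [-]
  5 | R B1 → L1 miss [-]
  6 | R B1 → L1 hit [-]
  7 | W B2 → L0 hit [D]
  8 | R B2 → L0 hit [D]
  9 | W B3 → L1 miss [D]
  10 | W B3 → L1 hit [D]
  11 | R B3 → L1 hit [D]
  12 | W B3 → L1 hit [D]
  13 | W B2 → L0 hit [D]
  14 | R B1 → L1 miss wb→B3 [-]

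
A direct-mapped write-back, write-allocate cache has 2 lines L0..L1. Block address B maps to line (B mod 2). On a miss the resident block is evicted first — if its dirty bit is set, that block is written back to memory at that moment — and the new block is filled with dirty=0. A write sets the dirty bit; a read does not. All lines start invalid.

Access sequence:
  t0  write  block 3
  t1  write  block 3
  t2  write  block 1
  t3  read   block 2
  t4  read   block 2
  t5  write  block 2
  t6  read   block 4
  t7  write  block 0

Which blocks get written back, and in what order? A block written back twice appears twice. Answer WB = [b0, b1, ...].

WB = [3, 2]

  0 | W B3 → L1 miss [D]
  1 | W B3 → L1 hit [D]
  2 | W B1 → L1 miss wb→B3 [D]
  3 | R B2 → L0 miss [-]
  4 | R B2 → L0 hit [-]
  5 | W B2 → L0 hit [D]
  6 | R B4 → L0 miss wb→B2 [-]
  7 | W B0 → L0 miss [D]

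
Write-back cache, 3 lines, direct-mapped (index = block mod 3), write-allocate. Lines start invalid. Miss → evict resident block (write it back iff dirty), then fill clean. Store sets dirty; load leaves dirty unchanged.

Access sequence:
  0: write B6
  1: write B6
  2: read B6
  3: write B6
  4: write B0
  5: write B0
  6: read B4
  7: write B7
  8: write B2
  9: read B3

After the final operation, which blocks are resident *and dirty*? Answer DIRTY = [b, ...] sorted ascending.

DIRTY = [2, 7]

0: W B6 → L0 miss [D]
1: W B6 → L0 hit [D]
2: R B6 → L0 hit [D]
3: W B6 → L0 hit [D]
4: W B0 → L0 miss wb→B6 [D]
5: W B0 → L0 hit [D]
6: R B4 → L1 miss [-]
7: W B7 → L1 miss [D]
8: W B2 → L2 miss [D]
9: R B3 → L0 miss wb→B0 [-]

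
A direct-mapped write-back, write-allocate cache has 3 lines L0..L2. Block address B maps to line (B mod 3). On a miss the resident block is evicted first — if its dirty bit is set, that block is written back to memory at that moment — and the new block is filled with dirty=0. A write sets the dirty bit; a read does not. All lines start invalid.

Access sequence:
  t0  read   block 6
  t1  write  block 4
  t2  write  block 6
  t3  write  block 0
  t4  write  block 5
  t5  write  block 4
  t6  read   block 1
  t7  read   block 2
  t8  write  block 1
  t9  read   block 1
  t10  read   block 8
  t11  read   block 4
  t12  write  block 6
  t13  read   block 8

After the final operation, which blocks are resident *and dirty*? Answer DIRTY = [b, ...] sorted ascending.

  0 | R B6 → L0 miss [-]
  1 | W B4 → L1 miss [D]
  2 | W B6 → L0 hit [D]
  3 | W B0 → L0 miss wb→B6 [D]
  4 | W B5 → L2 miss [D]
  5 | W B4 → L1 hit [D]
  6 | R B1 → L1 miss wb→B4 [-]
  7 | R B2 → L2 miss wb→B5 [-]
  8 | W B1 → L1 hit [D]
  9 | R B1 → L1 hit [D]
  10 | R B8 → L2 miss [-]
  11 | R B4 → L1 miss wb→B1 [-]
  12 | W B6 → L0 miss wb→B0 [D]
  13 | R B8 → L2 hit [-]

DIRTY = [6]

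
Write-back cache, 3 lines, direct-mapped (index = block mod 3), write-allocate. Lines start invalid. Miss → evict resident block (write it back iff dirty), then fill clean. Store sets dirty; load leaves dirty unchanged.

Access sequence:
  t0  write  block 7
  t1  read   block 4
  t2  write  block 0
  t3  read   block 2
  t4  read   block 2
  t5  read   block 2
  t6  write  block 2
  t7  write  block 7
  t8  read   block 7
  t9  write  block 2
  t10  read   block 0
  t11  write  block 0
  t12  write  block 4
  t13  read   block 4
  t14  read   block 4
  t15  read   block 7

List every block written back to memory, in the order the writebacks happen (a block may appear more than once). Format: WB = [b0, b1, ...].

0: W B7 -> L1 miss  d=D]
1: R B4 -> L1 miss wb->B7  d=-]
2: W B0 -> L0 miss  d=D]
3: R B2 -> L2 miss  d=-]
4: R B2 -> L2 hit  d=-]
5: R B2 -> L2 hit  d=-]
6: W B2 -> L2 hit  d=D]
7: W B7 -> L1 miss  d=D]
8: R B7 -> L1 hit  d=D]
9: W B2 -> L2 hit  d=D]
10: R B0 -> L0 hit  d=D]
11: W B0 -> L0 hit  d=D]
12: W B4 -> L1 miss wb->B7  d=D]
13: R B4 -> L1 hit  d=D]
14: R B4 -> L1 hit  d=D]
15: R B7 -> L1 miss wb->B4  d=-]

WB = [7, 7, 4]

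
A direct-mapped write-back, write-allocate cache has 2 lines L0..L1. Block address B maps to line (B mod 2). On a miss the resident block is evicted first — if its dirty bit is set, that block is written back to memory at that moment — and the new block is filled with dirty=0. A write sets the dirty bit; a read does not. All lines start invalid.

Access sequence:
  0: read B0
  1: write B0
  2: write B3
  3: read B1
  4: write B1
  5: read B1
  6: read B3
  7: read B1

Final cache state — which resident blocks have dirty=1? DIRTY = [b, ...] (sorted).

DIRTY = [0]

0: R B0 -> L0 miss  d=-]
1: W B0 -> L0 hit  d=D]
2: W B3 -> L1 miss  d=D]
3: R B1 -> L1 miss wb->B3  d=-]
4: W B1 -> L1 hit  d=D]
5: R B1 -> L1 hit  d=D]
6: R B3 -> L1 miss wb->B1  d=-]
7: R B1 -> L1 miss  d=-]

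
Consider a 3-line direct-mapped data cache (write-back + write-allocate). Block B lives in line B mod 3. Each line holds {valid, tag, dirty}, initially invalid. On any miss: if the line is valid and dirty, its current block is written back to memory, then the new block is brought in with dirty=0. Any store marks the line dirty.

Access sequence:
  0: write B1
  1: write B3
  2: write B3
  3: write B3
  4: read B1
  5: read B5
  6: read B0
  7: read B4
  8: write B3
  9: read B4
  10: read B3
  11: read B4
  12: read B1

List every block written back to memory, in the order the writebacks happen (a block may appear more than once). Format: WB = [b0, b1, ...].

WB = [3, 1]

0: W B1 -> L1 miss  d=D]
1: W B3 -> L0 miss  d=D]
2: W B3 -> L0 hit  d=D]
3: W B3 -> L0 hit  d=D]
4: R B1 -> L1 hit  d=D]
5: R B5 -> L2 miss  d=-]
6: R B0 -> L0 miss wb->B3  d=-]
7: R B4 -> L1 miss wb->B1  d=-]
8: W B3 -> L0 miss  d=D]
9: R B4 -> L1 hit  d=-]
10: R B3 -> L0 hit  d=D]
11: R B4 -> L1 hit  d=-]
12: R B1 -> L1 miss  d=-]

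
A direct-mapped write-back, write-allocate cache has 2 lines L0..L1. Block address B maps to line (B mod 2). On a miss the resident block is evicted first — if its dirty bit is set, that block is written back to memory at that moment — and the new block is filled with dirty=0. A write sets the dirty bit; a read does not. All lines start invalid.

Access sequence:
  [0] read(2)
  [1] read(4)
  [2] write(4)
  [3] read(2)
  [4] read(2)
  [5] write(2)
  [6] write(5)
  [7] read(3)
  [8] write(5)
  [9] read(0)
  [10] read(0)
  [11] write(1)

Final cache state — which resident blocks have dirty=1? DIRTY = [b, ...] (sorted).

DIRTY = [1]

0: R B2 → L0 miss [-]
1: R B4 → L0 miss [-]
2: W B4 → L0 hit [D]
3: R B2 → L0 miss wb→B4 [-]
4: R B2 → L0 hit [-]
5: W B2 → L0 hit [D]
6: W B5 → L1 miss [D]
7: R B3 → L1 miss wb→B5 [-]
8: W B5 → L1 miss [D]
9: R B0 → L0 miss wb→B2 [-]
10: R B0 → L0 hit [-]
11: W B1 → L1 miss wb→B5 [D]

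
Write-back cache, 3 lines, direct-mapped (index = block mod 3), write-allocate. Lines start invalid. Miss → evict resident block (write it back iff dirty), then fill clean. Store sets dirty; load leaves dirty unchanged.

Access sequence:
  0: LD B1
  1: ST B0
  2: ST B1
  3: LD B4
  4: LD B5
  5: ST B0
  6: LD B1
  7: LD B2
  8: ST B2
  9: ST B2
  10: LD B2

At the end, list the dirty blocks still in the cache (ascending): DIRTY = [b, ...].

DIRTY = [0, 2]

0: R B1 -> L1 miss  d=-]
1: W B0 -> L0 miss  d=D]
2: W B1 -> L1 hit  d=D]
3: R B4 -> L1 miss wb->B1  d=-]
4: R B5 -> L2 miss  d=-]
5: W B0 -> L0 hit  d=D]
6: R B1 -> L1 miss  d=-]
7: R B2 -> L2 miss  d=-]
8: W B2 -> L2 hit  d=D]
9: W B2 -> L2 hit  d=D]
10: R B2 -> L2 hit  d=D]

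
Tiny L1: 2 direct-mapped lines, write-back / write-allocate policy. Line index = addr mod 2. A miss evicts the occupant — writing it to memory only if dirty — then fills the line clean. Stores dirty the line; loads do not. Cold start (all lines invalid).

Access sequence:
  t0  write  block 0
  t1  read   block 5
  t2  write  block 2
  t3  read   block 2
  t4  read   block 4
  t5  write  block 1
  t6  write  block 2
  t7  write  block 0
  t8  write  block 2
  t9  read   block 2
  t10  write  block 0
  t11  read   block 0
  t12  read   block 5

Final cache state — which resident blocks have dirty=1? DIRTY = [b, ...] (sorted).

DIRTY = [0]

0: W B0 → L0 miss [D]
1: R B5 → L1 miss [-]
2: W B2 → L0 miss wb→B0 [D]
3: R B2 → L0 hit [D]
4: R B4 → L0 miss wb→B2 [-]
5: W B1 → L1 miss [D]
6: W B2 → L0 miss [D]
7: W B0 → L0 miss wb→B2 [D]
8: W B2 → L0 miss wb→B0 [D]
9: R B2 → L0 hit [D]
10: W B0 → L0 miss wb→B2 [D]
11: R B0 → L0 hit [D]
12: R B5 → L1 miss wb→B1 [-]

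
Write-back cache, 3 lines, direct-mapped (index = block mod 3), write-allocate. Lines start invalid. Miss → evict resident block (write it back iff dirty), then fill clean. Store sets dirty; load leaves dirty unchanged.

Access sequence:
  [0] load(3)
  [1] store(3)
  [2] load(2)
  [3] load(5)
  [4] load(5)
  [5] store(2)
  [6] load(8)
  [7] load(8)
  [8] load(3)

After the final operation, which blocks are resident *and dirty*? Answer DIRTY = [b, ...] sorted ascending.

DIRTY = [3]

0: R B3 -> L0 miss  d=-]
1: W B3 -> L0 hit  d=D]
2: R B2 -> L2 miss  d=-]
3: R B5 -> L2 miss  d=-]
4: R B5 -> L2 hit  d=-]
5: W B2 -> L2 miss  d=D]
6: R B8 -> L2 miss wb->B2  d=-]
7: R B8 -> L2 hit  d=-]
8: R B3 -> L0 hit  d=D]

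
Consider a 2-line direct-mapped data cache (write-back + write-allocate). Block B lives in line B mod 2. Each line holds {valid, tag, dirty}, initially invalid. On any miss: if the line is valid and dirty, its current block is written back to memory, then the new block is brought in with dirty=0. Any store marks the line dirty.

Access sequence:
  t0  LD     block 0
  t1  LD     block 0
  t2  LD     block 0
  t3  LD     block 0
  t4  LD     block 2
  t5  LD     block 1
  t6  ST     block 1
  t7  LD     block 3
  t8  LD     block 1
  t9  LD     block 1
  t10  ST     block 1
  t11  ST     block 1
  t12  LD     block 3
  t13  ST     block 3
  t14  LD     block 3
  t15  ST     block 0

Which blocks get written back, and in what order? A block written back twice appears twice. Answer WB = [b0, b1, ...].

WB = [1, 1]

0: R B0 -> L0 miss  d=-]
1: R B0 -> L0 hit  d=-]
2: R B0 -> L0 hit  d=-]
3: R B0 -> L0 hit  d=-]
4: R B2 -> L0 miss  d=-]
5: R B1 -> L1 miss  d=-]
6: W B1 -> L1 hit  d=D]
7: R B3 -> L1 miss wb->B1  d=-]
8: R B1 -> L1 miss  d=-]
9: R B1 -> L1 hit  d=-]
10: W B1 -> L1 hit  d=D]
11: W B1 -> L1 hit  d=D]
12: R B3 -> L1 miss wb->B1  d=-]
13: W B3 -> L1 hit  d=D]
14: R B3 -> L1 hit  d=D]
15: W B0 -> L0 miss  d=D]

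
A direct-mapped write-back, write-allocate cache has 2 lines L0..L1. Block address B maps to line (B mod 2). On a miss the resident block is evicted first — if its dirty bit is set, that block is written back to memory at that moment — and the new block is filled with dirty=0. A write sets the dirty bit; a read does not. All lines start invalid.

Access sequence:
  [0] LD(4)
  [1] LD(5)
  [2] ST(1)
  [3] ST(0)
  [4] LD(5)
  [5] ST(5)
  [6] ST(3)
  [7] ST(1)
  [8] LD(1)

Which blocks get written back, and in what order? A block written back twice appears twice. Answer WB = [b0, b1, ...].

0: R B4 -> L0 miss  d=-]
1: R B5 -> L1 miss  d=-]
2: W B1 -> L1 miss  d=D]
3: W B0 -> L0 miss  d=D]
4: R B5 -> L1 miss wb->B1  d=-]
5: W B5 -> L1 hit  d=D]
6: W B3 -> L1 miss wb->B5  d=D]
7: W B1 -> L1 miss wb->B3  d=D]
8: R B1 -> L1 hit  d=D]

WB = [1, 5, 3]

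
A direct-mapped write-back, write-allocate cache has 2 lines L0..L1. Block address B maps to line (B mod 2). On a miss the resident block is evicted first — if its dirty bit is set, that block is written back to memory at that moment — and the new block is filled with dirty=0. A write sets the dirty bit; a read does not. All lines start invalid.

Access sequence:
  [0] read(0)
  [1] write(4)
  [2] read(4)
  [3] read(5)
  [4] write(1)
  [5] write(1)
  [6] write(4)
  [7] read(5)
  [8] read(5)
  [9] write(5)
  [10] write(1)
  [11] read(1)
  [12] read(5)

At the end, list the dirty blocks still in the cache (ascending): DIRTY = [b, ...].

0: R B0 -> L0 miss  d=-]
1: W B4 -> L0 miss  d=D]
2: R B4 -> L0 hit  d=D]
3: R B5 -> L1 miss  d=-]
4: W B1 -> L1 miss  d=D]
5: W B1 -> L1 hit  d=D]
6: W B4 -> L0 hit  d=D]
7: R B5 -> L1 miss wb->B1  d=-]
8: R B5 -> L1 hit  d=-]
9: W B5 -> L1 hit  d=D]
10: W B1 -> L1 miss wb->B5  d=D]
11: R B1 -> L1 hit  d=D]
12: R B5 -> L1 miss wb->B1  d=-]

DIRTY = [4]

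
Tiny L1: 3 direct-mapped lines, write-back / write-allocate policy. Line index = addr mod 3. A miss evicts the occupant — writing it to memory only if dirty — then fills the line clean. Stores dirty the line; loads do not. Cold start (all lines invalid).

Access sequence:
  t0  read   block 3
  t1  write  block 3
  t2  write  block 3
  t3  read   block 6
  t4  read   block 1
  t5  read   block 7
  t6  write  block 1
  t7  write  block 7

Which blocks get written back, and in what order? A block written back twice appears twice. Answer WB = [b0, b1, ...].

WB = [3, 1]

0: R B3 → L0 miss [-]
1: W B3 → L0 hit [D]
2: W B3 → L0 hit [D]
3: R B6 → L0 miss wb→B3 [-]
4: R B1 → L1 miss [-]
5: R B7 → L1 miss [-]
6: W B1 → L1 miss [D]
7: W B7 → L1 miss wb→B1 [D]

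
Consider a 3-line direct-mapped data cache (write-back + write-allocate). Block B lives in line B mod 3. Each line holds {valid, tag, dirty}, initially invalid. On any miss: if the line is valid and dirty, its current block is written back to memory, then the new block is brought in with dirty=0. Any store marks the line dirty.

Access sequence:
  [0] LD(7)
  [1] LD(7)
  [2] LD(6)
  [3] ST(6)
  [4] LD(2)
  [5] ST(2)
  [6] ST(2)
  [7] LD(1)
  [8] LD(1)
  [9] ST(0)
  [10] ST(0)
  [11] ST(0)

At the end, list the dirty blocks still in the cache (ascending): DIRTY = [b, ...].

DIRTY = [0, 2]

0: R B7 → L1 miss [-]
1: R B7 → L1 hit [-]
2: R B6 → L0 miss [-]
3: W B6 → L0 hit [D]
4: R B2 → L2 miss [-]
5: W B2 → L2 hit [D]
6: W B2 → L2 hit [D]
7: R B1 → L1 miss [-]
8: R B1 → L1 hit [-]
9: W B0 → L0 miss wb→B6 [D]
10: W B0 → L0 hit [D]
11: W B0 → L0 hit [D]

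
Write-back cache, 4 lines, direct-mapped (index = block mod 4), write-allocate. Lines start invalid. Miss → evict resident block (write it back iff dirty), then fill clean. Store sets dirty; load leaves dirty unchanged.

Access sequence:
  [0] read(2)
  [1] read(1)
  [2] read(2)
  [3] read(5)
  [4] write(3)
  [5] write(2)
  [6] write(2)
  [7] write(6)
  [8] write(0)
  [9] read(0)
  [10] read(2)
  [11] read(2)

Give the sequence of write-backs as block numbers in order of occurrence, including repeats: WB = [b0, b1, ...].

  0 | R B2 → L2 miss [-]
  1 | R B1 → L1 miss [-]
  2 | R B2 → L2 hit [-]
  3 | R B5 → L1 miss [-]
  4 | W B3 → L3 miss [D]
  5 | W B2 → L2 hit [D]
  6 | W B2 → L2 hit [D]
  7 | W B6 → L2 miss wb→B2 [D]
  8 | W B0 → L0 miss [D]
  9 | R B0 → L0 hit [D]
  10 | R B2 → L2 miss wb→B6 [-]
  11 | R B2 → L2 hit [-]

WB = [2, 6]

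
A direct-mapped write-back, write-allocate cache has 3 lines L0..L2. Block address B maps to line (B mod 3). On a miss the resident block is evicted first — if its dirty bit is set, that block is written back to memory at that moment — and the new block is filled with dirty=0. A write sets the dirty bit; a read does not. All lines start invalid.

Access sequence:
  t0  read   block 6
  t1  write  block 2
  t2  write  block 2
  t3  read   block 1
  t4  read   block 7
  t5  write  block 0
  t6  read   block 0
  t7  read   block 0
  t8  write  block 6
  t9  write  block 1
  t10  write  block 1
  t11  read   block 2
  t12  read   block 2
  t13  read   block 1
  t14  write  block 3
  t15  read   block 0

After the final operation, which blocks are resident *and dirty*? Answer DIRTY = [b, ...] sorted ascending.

  0 | R B6 → L0 miss [-]
  1 | W B2 → L2 miss [D]
  2 | W B2 → L2 hit [D]
  3 | R B1 → L1 miss [-]
  4 | R B7 → L1 miss [-]
  5 | W B0 → L0 miss [D]
  6 | R B0 → L0 hit [D]
  7 | R B0 → L0 hit [D]
  8 | W B6 → L0 miss wb→B0 [D]
  9 | W B1 → L1 miss [D]
  10 | W B1 → L1 hit [D]
  11 | R B2 → L2 hit [D]
  12 | R B2 → L2 hit [D]
  13 | R B1 → L1 hit [D]
  14 | W B3 → L0 miss wb→B6 [D]
  15 | R B0 → L0 miss wb→B3 [-]

DIRTY = [1, 2]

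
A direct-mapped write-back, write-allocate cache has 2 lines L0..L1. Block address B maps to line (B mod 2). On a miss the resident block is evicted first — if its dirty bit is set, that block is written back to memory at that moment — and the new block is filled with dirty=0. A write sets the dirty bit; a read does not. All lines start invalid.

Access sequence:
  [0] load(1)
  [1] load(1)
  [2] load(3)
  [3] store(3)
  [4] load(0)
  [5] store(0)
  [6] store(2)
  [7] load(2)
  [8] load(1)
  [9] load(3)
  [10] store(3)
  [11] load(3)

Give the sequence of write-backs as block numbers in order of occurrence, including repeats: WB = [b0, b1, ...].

WB = [0, 3]

  0 | R B1 → L1 miss [-]
  1 | R B1 → L1 hit [-]
  2 | R B3 → L1 miss [-]
  3 | W B3 → L1 hit [D]
  4 | R B0 → L0 miss [-]
  5 | W B0 → L0 hit [D]
  6 | W B2 → L0 miss wb→B0 [D]
  7 | R B2 → L0 hit [D]
  8 | R B1 → L1 miss wb→B3 [-]
  9 | R B3 → L1 miss [-]
  10 | W B3 → L1 hit [D]
  11 | R B3 → L1 hit [D]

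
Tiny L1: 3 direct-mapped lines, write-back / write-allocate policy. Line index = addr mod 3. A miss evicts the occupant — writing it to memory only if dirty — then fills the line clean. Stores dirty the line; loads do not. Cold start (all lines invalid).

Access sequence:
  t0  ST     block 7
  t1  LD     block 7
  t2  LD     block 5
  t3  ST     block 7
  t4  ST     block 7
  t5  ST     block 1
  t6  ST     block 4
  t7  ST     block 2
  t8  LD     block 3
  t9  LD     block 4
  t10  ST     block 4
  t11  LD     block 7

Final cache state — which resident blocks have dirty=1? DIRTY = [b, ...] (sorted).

0: W B7 → L1 miss [D]
1: R B7 → L1 hit [D]
2: R B5 → L2 miss [-]
3: W B7 → L1 hit [D]
4: W B7 → L1 hit [D]
5: W B1 → L1 miss wb→B7 [D]
6: W B4 → L1 miss wb→B1 [D]
7: W B2 → L2 miss [D]
8: R B3 → L0 miss [-]
9: R B4 → L1 hit [D]
10: W B4 → L1 hit [D]
11: R B7 → L1 miss wb→B4 [-]

DIRTY = [2]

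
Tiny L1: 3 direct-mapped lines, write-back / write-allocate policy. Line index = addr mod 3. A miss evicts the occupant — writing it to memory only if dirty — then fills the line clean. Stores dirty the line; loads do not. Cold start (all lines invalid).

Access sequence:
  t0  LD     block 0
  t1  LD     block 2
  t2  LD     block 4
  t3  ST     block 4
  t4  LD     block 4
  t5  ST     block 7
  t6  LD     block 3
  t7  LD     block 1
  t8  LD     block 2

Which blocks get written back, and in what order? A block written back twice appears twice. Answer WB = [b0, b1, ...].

  0 | R B0 → L0 miss [-]
  1 | R B2 → L2 miss [-]
  2 | R B4 → L1 miss [-]
  3 | W B4 → L1 hit [D]
  4 | R B4 → L1 hit [D]
  5 | W B7 → L1 miss wb→B4 [D]
  6 | R B3 → L0 miss [-]
  7 | R B1 → L1 miss wb→B7 [-]
  8 | R B2 → L2 hit [-]

WB = [4, 7]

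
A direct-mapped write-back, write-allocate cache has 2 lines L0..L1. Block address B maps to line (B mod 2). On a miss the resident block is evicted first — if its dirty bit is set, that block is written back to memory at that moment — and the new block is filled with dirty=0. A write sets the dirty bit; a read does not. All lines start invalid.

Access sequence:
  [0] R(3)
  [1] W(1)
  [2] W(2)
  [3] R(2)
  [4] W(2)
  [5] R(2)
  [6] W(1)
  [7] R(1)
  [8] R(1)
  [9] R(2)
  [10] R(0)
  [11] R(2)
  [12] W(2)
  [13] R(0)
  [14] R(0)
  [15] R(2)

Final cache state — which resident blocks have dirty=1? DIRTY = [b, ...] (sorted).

  0 | R B3 → L1 miss [-]
  1 | W B1 → L1 miss [D]
  2 | W B2 → L0 miss [D]
  3 | R B2 → L0 hit [D]
  4 | W B2 → L0 hit [D]
  5 | R B2 → L0 hit [D]
  6 | W B1 → L1 hit [D]
  7 | R B1 → L1 hit [D]
  8 | R B1 → L1 hit [D]
  9 | R B2 → L0 hit [D]
  10 | R B0 → L0 miss wb→B2 [-]
  11 | R B2 → L0 miss [-]
  12 | W B2 → L0 hit [D]
  13 | R B0 → L0 miss wb→B2 [-]
  14 | R B0 → L0 hit [-]
  15 | R B2 → L0 miss [-]

DIRTY = [1]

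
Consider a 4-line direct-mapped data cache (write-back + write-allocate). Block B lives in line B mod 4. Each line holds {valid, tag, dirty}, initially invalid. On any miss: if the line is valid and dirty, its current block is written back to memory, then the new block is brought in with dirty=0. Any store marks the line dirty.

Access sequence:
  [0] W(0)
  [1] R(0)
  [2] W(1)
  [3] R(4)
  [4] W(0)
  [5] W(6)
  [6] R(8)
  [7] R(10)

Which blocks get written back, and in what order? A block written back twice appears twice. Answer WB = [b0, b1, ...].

WB = [0, 0, 6]

  0 | W B0 → L0 miss [D]
  1 | R B0 → L0 hit [D]
  2 | W B1 → L1 miss [D]
  3 | R B4 → L0 miss wb→B0 [-]
  4 | W B0 → L0 miss [D]
  5 | W B6 → L2 miss [D]
  6 | R B8 → L0 miss wb→B0 [-]
  7 | R B10 → L2 miss wb→B6 [-]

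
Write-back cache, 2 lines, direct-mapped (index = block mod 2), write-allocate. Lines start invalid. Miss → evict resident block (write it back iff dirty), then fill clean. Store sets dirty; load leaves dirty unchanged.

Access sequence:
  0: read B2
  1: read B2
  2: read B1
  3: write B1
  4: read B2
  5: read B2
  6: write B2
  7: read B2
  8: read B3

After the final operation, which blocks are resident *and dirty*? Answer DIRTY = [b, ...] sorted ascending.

DIRTY = [2]

  0 | R B2 → L0 miss [-]
  1 | R B2 → L0 hit [-]
  2 | R B1 → L1 miss [-]
  3 | W B1 → L1 hit [D]
  4 | R B2 → L0 hit [-]
  5 | R B2 → L0 hit [-]
  6 | W B2 → L0 hit [D]
  7 | R B2 → L0 hit [D]
  8 | R B3 → L1 miss wb→B1 [-]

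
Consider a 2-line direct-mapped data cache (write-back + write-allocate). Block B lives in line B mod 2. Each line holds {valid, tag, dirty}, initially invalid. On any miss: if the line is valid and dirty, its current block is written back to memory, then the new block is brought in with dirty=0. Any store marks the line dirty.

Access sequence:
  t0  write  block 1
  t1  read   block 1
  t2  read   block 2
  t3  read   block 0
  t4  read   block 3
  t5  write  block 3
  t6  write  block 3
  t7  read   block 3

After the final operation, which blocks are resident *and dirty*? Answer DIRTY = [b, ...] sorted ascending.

DIRTY = [3]

0: W B1 → L1 miss [D]
1: R B1 → L1 hit [D]
2: R B2 → L0 miss [-]
3: R B0 → L0 miss [-]
4: R B3 → L1 miss wb→B1 [-]
5: W B3 → L1 hit [D]
6: W B3 → L1 hit [D]
7: R B3 → L1 hit [D]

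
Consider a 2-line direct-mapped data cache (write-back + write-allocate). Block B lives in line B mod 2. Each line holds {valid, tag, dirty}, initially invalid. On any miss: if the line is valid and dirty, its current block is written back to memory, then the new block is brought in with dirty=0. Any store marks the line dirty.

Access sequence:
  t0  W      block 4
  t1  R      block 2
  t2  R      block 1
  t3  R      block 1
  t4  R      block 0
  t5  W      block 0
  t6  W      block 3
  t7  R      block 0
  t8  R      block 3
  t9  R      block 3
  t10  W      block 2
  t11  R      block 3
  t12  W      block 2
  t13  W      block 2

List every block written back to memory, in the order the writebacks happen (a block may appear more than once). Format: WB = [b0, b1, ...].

  0 | W B4 → L0 miss [D]
  1 | R B2 → L0 miss wb→B4 [-]
  2 | R B1 → L1 miss [-]
  3 | R B1 → L1 hit [-]
  4 | R B0 → L0 miss [-]
  5 | W B0 → L0 hit [D]
  6 | W B3 → L1 miss [D]
  7 | R B0 → L0 hit [D]
  8 | R B3 → L1 hit [D]
  9 | R B3 → L1 hit [D]
  10 | W B2 → L0 miss wb→B0 [D]
  11 | R B3 → L1 hit [D]
  12 | W B2 → L0 hit [D]
  13 | W B2 → L0 hit [D]

WB = [4, 0]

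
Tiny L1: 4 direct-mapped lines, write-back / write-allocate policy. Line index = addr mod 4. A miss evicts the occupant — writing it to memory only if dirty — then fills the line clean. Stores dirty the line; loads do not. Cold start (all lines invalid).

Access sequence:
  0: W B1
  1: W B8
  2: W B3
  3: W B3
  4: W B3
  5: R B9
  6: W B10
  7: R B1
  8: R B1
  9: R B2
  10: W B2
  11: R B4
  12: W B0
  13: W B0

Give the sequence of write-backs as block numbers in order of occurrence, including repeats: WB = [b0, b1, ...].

0: W B1 → L1 miss [D]
1: W B8 → L0 miss [D]
2: W B3 → L3 miss [D]
3: W B3 → L3 hit [D]
4: W B3 → L3 hit [D]
5: R B9 → L1 miss wb→B1 [-]
6: W B10 → L2 miss [D]
7: R B1 → L1 miss [-]
8: R B1 → L1 hit [-]
9: R B2 → L2 miss wb→B10 [-]
10: W B2 → L2 hit [D]
11: R B4 → L0 miss wb→B8 [-]
12: W B0 → L0 miss [D]
13: W B0 → L0 hit [D]

WB = [1, 10, 8]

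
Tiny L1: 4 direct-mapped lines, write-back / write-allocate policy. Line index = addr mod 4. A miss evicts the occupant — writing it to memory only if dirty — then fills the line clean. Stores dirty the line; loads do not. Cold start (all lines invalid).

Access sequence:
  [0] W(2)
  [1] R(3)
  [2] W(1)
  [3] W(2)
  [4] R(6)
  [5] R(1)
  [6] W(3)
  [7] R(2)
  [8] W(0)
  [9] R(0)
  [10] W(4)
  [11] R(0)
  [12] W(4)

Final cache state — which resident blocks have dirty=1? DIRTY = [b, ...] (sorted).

DIRTY = [1, 3, 4]

  0 | W B2 → L2 miss [D]
  1 | R B3 → L3 miss [-]
  2 | W B1 → L1 miss [D]
  3 | W B2 → L2 hit [D]
  4 | R B6 → L2 miss wb→B2 [-]
  5 | R B1 → L1 hit [D]
  6 | W B3 → L3 hit [D]
  7 | R B2 → L2 miss [-]
  8 | W B0 → L0 miss [D]
  9 | R B0 → L0 hit [D]
  10 | W B4 → L0 miss wb→B0 [D]
  11 | R B0 → L0 miss wb→B4 [-]
  12 | W B4 → L0 miss [D]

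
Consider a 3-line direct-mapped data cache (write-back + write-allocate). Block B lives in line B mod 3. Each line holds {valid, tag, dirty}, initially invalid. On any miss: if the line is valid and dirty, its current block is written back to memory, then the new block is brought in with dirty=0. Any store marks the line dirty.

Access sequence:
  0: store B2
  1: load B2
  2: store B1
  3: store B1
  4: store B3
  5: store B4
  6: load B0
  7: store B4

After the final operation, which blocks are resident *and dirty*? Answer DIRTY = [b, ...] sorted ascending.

DIRTY = [2, 4]

  0 | W B2 → L2 miss [D]
  1 | R B2 → L2 hit [D]
  2 | W B1 → L1 miss [D]
  3 | W B1 → L1 hit [D]
  4 | W B3 → L0 miss [D]
  5 | W B4 → L1 miss wb→B1 [D]
  6 | R B0 → L0 miss wb→B3 [-]
  7 | W B4 → L1 hit [D]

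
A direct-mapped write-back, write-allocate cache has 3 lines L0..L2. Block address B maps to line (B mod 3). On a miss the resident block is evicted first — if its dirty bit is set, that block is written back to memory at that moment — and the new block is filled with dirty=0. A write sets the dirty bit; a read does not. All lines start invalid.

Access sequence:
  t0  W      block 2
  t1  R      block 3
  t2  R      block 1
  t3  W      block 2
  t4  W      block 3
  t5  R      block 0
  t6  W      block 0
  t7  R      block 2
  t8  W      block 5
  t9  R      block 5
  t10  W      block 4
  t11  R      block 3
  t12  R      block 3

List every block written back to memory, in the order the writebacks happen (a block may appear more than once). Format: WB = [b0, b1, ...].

0: W B2 -> L2 miss  d=D]
1: R B3 -> L0 miss  d=-]
2: R B1 -> L1 miss  d=-]
3: W B2 -> L2 hit  d=D]
4: W B3 -> L0 hit  d=D]
5: R B0 -> L0 miss wb->B3  d=-]
6: W B0 -> L0 hit  d=D]
7: R B2 -> L2 hit  d=D]
8: W B5 -> L2 miss wb->B2  d=D]
9: R B5 -> L2 hit  d=D]
10: W B4 -> L1 miss  d=D]
11: R B3 -> L0 miss wb->B0  d=-]
12: R B3 -> L0 hit  d=-]

WB = [3, 2, 0]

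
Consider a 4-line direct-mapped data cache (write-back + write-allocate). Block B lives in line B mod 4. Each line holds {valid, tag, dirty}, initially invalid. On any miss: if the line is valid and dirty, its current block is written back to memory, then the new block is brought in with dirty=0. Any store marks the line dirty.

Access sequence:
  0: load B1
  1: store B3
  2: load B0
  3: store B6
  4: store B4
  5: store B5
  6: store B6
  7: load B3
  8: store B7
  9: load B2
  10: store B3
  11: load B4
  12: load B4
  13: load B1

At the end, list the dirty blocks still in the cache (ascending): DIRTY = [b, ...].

DIRTY = [3, 4]

0: R B1 -> L1 miss  d=-]
1: W B3 -> L3 miss  d=D]
2: R B0 -> L0 miss  d=-]
3: W B6 -> L2 miss  d=D]
4: W B4 -> L0 miss  d=D]
5: W B5 -> L1 miss  d=D]
6: W B6 -> L2 hit  d=D]
7: R B3 -> L3 hit  d=D]
8: W B7 -> L3 miss wb->B3  d=D]
9: R B2 -> L2 miss wb->B6  d=-]
10: W B3 -> L3 miss wb->B7  d=D]
11: R B4 -> L0 hit  d=D]
12: R B4 -> L0 hit  d=D]
13: R B1 -> L1 miss wb->B5  d=-]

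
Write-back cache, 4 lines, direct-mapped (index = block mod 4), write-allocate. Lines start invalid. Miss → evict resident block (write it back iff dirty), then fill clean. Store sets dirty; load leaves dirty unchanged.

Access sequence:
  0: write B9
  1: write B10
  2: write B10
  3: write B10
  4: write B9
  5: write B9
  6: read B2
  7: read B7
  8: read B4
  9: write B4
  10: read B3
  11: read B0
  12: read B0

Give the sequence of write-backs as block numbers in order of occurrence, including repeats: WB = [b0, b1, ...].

  0 | W B9 → L1 miss [D]
  1 | W B10 → L2 miss [D]
  2 | W B10 → L2 hit [D]
  3 | W B10 → L2 hit [D]
  4 | W B9 → L1 hit [D]
  5 | W B9 → L1 hit [D]
  6 | R B2 → L2 miss wb→B10 [-]
  7 | R B7 → L3 miss [-]
  8 | R B4 → L0 miss [-]
  9 | W B4 → L0 hit [D]
  10 | R B3 → L3 miss [-]
  11 | R B0 → L0 miss wb→B4 [-]
  12 | R B0 → L0 hit [-]

WB = [10, 4]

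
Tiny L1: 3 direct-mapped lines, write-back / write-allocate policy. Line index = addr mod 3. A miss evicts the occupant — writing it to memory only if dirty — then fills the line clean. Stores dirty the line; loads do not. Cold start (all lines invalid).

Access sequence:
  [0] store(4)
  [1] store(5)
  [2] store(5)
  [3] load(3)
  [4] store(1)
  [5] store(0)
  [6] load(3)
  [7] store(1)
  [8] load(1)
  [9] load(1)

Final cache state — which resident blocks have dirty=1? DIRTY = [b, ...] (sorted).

DIRTY = [1, 5]

0: W B4 → L1 miss [D]
1: W B5 → L2 miss [D]
2: W B5 → L2 hit [D]
3: R B3 → L0 miss [-]
4: W B1 → L1 miss wb→B4 [D]
5: W B0 → L0 miss [D]
6: R B3 → L0 miss wb→B0 [-]
7: W B1 → L1 hit [D]
8: R B1 → L1 hit [D]
9: R B1 → L1 hit [D]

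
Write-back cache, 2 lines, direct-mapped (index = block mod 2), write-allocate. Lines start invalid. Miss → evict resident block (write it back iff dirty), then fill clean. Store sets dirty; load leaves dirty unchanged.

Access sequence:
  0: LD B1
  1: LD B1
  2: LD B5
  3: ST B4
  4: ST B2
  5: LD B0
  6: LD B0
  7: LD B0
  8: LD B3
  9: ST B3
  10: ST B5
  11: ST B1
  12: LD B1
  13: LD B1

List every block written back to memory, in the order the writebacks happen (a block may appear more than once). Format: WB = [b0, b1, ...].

  0 | R B1 → L1 miss [-]
  1 | R B1 → L1 hit [-]
  2 | R B5 → L1 miss [-]
  3 | W B4 → L0 miss [D]
  4 | W B2 → L0 miss wb→B4 [D]
  5 | R B0 → L0 miss wb→B2 [-]
  6 | R B0 → L0 hit [-]
  7 | R B0 → L0 hit [-]
  8 | R B3 → L1 miss [-]
  9 | W B3 → L1 hit [D]
  10 | W B5 → L1 miss wb→B3 [D]
  11 | W B1 → L1 miss wb→B5 [D]
  12 | R B1 → L1 hit [D]
  13 | R B1 → L1 hit [D]

WB = [4, 2, 3, 5]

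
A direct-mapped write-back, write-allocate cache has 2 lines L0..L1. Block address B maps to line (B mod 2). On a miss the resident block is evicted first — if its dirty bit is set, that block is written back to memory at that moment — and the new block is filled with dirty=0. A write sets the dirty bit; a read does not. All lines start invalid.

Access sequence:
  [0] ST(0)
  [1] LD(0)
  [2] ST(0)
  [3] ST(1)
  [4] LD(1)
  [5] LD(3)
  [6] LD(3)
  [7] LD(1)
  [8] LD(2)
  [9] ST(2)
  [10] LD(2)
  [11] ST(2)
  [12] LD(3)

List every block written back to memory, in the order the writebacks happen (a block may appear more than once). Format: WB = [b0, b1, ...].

  0 | W B0 → L0 miss [D]
  1 | R B0 → L0 hit [D]
  2 | W B0 → L0 hit [D]
  3 | W B1 → L1 miss [D]
  4 | R B1 → L1 hit [D]
  5 | R B3 → L1 miss wb→B1 [-]
  6 | R B3 → L1 hit [-]
  7 | R B1 → L1 miss [-]
  8 | R B2 → L0 miss wb→B0 [-]
  9 | W B2 → L0 hit [D]
  10 | R B2 → L0 hit [D]
  11 | W B2 → L0 hit [D]
  12 | R B3 → L1 miss [-]

WB = [1, 0]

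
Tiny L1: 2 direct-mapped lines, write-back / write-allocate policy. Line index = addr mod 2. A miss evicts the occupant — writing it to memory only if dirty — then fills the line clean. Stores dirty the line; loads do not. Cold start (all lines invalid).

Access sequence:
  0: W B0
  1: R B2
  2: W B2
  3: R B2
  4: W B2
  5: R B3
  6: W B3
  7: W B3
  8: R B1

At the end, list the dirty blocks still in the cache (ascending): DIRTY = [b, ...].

DIRTY = [2]

  0 | W B0 → L0 miss [D]
  1 | R B2 → L0 miss wb→B0 [-]
  2 | W B2 → L0 hit [D]
  3 | R B2 → L0 hit [D]
  4 | W B2 → L0 hit [D]
  5 | R B3 → L1 miss [-]
  6 | W B3 → L1 hit [D]
  7 | W B3 → L1 hit [D]
  8 | R B1 → L1 miss wb→B3 [-]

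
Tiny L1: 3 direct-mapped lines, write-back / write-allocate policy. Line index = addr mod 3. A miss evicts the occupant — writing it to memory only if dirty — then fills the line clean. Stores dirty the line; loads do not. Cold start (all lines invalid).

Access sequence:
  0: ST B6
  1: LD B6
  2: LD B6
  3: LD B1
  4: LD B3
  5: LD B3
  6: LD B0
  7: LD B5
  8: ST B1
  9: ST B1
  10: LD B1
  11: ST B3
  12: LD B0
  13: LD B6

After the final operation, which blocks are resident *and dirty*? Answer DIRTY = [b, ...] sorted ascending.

  0 | W B6 → L0 miss [D]
  1 | R B6 → L0 hit [D]
  2 | R B6 → L0 hit [D]
  3 | R B1 → L1 miss [-]
  4 | R B3 → L0 miss wb→B6 [-]
  5 | R B3 → L0 hit [-]
  6 | R B0 → L0 miss [-]
  7 | R B5 → L2 miss [-]
  8 | W B1 → L1 hit [D]
  9 | W B1 → L1 hit [D]
  10 | R B1 → L1 hit [D]
  11 | W B3 → L0 miss [D]
  12 | R B0 → L0 miss wb→B3 [-]
  13 | R B6 → L0 miss [-]

DIRTY = [1]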